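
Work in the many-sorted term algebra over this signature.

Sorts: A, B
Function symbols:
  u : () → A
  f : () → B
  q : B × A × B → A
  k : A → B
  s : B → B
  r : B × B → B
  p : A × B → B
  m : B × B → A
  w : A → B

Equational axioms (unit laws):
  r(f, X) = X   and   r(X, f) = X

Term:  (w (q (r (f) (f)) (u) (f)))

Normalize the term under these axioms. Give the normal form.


normal form = (w (q (f) (u) (f)))

1. (w (q (r (f) (f)) (u) (f)))  →  (w (q (f) (u) (f)))


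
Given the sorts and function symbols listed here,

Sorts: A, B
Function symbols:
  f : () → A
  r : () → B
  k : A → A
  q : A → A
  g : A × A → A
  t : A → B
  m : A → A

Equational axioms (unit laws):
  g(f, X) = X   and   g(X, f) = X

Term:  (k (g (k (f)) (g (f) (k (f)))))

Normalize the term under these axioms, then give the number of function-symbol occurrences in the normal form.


size = 6

1. (k (g (k (f)) (g (f) (k (f)))))  →  (k (g (k (f)) (k (f))))
normal form: (k (g (k (f)) (k (f))))


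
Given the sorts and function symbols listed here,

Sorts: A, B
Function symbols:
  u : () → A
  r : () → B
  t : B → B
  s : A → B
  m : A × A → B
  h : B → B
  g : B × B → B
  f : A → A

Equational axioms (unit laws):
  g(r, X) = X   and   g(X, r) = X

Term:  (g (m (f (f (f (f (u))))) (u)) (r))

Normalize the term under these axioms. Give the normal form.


normal form = (m (f (f (f (f (u))))) (u))

1. (g (m (f (f (f (f (u))))) (u)) (r))  →  (m (f (f (f (f (u))))) (u))


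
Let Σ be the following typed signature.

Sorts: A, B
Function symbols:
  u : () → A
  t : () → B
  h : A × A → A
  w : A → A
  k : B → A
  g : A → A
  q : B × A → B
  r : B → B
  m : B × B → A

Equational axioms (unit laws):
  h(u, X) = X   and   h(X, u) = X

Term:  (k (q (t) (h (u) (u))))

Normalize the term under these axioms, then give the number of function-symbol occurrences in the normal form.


size = 4

1. (k (q (t) (h (u) (u))))  →  (k (q (t) (u)))
normal form: (k (q (t) (u)))


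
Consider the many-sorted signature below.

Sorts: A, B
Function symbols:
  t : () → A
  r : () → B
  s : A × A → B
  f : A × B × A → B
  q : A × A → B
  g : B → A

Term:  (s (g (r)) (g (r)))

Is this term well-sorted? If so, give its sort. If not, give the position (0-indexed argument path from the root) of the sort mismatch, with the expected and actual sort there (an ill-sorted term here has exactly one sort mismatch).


well-sorted; sort = B

    (r) : B
  (g (r)) : A
    (r) : B
  (g (r)) : A
(s (g (r)) (g (r))) : B


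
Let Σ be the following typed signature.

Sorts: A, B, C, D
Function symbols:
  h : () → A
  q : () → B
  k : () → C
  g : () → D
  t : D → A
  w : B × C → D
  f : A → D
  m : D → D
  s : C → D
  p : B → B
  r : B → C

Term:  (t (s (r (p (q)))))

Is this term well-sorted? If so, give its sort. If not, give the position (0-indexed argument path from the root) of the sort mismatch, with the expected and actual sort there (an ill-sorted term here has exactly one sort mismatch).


well-sorted; sort = A

        (q) : B
      (p (q)) : B
    (r (p (q))) : C
  (s (r (p (q)))) : D
(t (s (r (p (q))))) : A


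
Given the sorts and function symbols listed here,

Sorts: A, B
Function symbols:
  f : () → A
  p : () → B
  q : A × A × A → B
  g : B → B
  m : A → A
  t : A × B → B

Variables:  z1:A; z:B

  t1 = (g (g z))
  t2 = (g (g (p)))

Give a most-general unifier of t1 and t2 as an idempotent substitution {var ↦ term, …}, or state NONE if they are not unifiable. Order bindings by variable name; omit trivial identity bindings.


{z ↦ (p)}


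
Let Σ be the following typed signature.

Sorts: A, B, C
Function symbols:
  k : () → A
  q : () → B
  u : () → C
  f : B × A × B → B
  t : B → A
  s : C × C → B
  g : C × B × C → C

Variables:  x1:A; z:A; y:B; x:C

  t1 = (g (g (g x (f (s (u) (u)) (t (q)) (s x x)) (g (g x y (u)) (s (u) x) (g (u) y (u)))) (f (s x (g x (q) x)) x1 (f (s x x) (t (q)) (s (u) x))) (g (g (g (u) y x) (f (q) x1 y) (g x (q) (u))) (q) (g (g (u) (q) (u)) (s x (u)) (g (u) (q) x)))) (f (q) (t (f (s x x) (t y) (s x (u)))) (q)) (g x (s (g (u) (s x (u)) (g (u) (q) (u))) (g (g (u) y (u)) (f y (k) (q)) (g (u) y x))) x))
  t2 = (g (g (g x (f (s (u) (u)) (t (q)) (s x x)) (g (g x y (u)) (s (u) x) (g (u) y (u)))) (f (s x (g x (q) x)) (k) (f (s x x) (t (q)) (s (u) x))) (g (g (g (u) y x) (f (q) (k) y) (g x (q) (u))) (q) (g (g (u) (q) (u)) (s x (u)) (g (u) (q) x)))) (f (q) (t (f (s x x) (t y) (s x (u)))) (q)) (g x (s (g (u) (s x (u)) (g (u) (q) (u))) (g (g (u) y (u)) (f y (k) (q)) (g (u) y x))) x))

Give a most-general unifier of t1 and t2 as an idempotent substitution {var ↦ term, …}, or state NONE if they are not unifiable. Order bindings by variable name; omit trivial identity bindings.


{x1 ↦ (k)}


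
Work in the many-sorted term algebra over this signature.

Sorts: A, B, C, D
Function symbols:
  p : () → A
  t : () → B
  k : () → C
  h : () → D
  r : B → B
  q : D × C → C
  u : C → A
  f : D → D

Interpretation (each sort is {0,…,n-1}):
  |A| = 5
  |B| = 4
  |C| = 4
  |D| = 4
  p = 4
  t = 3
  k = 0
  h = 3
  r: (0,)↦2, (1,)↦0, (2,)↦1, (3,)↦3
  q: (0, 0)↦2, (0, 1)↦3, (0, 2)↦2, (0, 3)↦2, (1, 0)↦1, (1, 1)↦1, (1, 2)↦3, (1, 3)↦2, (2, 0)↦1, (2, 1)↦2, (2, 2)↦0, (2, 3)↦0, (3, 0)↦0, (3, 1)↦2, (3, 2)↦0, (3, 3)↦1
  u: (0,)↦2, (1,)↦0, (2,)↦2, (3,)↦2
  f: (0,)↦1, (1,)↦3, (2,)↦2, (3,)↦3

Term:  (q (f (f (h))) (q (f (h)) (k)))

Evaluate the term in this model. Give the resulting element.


  h = 3
  (f (h)) = f(3,) = 3
  (f (f (h))) = f(3,) = 3
  h = 3
  (f (h)) = f(3,) = 3
  k = 0
  (q (f (h)) (k)) = q(3, 0) = 0
  (q (f (f (h))) (q (f (h)) (k))) = q(3, 0) = 0

value = 0


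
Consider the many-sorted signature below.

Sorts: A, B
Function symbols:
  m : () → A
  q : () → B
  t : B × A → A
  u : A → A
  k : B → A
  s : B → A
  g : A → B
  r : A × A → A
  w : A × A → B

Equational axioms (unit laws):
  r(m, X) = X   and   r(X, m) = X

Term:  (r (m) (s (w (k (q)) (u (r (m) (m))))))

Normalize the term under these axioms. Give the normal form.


1. (r (m) (s (w (k (q)) (u (r (m) (m))))))  →  (s (w (k (q)) (u (r (m) (m)))))
2. (s (w (k (q)) (u (r (m) (m)))))  →  (s (w (k (q)) (u (m))))

normal form = (s (w (k (q)) (u (m))))


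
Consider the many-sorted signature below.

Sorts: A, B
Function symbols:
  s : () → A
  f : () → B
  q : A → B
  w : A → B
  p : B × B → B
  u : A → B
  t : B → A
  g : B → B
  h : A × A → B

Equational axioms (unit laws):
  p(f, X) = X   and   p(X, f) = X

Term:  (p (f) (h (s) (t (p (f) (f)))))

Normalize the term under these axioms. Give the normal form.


normal form = (h (s) (t (f)))

1. (p (f) (h (s) (t (p (f) (f)))))  →  (h (s) (t (p (f) (f))))
2. (h (s) (t (p (f) (f))))  →  (h (s) (t (f)))


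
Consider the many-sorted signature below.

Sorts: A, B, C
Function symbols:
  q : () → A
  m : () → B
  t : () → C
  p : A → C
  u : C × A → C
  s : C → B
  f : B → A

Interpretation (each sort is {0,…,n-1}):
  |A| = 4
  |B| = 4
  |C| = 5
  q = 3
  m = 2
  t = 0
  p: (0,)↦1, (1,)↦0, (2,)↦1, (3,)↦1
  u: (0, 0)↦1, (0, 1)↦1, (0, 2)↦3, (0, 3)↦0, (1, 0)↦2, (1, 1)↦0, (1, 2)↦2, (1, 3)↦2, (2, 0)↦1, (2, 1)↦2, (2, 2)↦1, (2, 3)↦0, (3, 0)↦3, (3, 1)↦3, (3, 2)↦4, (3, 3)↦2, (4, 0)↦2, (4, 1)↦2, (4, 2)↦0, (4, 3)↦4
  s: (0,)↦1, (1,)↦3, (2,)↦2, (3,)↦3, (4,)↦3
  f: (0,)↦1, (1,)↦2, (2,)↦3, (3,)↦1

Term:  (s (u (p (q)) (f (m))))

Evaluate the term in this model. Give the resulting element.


  q = 3
  (p (q)) = p(3,) = 1
  m = 2
  (f (m)) = f(2,) = 3
  (u (p (q)) (f (m))) = u(1, 3) = 2
  (s (u (p (q)) (f (m)))) = s(2,) = 2

value = 2


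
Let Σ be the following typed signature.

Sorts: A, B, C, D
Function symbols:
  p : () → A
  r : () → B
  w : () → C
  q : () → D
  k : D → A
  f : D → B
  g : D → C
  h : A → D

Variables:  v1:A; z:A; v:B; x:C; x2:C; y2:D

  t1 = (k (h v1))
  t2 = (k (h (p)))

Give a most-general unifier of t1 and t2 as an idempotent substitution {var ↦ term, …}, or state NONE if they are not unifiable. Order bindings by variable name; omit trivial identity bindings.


{v1 ↦ (p)}


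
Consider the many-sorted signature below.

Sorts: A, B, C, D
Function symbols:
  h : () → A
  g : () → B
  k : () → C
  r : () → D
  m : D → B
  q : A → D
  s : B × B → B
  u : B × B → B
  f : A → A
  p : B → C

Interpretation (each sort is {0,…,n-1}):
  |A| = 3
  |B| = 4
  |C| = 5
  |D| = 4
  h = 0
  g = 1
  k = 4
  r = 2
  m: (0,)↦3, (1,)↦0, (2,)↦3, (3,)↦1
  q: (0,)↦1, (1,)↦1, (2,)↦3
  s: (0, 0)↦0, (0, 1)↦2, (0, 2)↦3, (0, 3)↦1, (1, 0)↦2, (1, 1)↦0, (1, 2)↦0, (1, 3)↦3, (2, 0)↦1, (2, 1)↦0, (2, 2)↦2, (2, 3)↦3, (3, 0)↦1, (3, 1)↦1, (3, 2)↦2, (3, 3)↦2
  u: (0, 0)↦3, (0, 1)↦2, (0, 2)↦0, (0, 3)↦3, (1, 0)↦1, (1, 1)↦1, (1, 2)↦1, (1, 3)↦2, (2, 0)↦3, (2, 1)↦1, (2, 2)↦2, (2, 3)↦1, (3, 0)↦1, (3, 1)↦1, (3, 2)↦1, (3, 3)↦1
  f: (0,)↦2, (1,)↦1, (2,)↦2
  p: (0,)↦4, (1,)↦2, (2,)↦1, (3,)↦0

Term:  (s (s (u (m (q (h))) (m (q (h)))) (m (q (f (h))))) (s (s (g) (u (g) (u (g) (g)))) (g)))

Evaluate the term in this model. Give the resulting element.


value = 0

  h = 0
  (q (h)) = q(0,) = 1
  (m (q (h))) = m(1,) = 0
  h = 0
  (q (h)) = q(0,) = 1
  (m (q (h))) = m(1,) = 0
  (u (m (q (h))) (m (q (h)))) = u(0, 0) = 3
  h = 0
  (f (h)) = f(0,) = 2
  (q (f (h))) = q(2,) = 3
  (m (q (f (h)))) = m(3,) = 1
  (s (u (m (q (h))) (m (q (h)))) (m (q (f (h))))) = s(3, 1) = 1
  g = 1
  g = 1
  g = 1
  g = 1
  (u (g) (g)) = u(1, 1) = 1
  (u (g) (u (g) (g))) = u(1, 1) = 1
  (s (g) (u (g) (u (g) (g)))) = s(1, 1) = 0
  g = 1
  (s (s (g) (u (g) (u (g) (g)))) (g)) = s(0, 1) = 2
  (s (s (u (m (q (h))) (m (q (h)))) (m (q (f (h))))) (s (s (g) (u (g) (u (g) (g)))) (g))) = s(1, 2) = 0


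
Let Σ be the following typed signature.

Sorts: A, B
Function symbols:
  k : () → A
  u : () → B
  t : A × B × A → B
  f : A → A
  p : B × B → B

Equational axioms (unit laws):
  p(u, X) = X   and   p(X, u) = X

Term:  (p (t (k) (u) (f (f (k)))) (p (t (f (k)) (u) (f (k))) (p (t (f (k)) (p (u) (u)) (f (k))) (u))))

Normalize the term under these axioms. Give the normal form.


normal form = (p (t (k) (u) (f (f (k)))) (p (t (f (k)) (u) (f (k))) (t (f (k)) (u) (f (k)))))

1. (p (t (k) (u) (f (f (k)))) (p (t (f (k)) (u) (f (k))) (p (t (f (k)) (p (u) (u)) (f (k))) (u))))  →  (p (t (k) (u) (f (f (k)))) (p (t (f (k)) (u) (f (k))) (t (f (k)) (p (u) (u)) (f (k)))))
2. (p (t (k) (u) (f (f (k)))) (p (t (f (k)) (u) (f (k))) (t (f (k)) (p (u) (u)) (f (k)))))  →  (p (t (k) (u) (f (f (k)))) (p (t (f (k)) (u) (f (k))) (t (f (k)) (u) (f (k)))))


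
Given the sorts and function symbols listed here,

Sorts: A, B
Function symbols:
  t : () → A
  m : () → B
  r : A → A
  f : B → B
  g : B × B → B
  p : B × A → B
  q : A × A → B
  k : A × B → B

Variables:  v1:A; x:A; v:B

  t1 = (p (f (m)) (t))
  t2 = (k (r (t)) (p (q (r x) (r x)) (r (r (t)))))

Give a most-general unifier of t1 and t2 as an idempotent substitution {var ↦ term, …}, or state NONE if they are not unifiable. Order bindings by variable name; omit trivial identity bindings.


head clash or occurs-check failure — not unifiable

NONE (not unifiable)


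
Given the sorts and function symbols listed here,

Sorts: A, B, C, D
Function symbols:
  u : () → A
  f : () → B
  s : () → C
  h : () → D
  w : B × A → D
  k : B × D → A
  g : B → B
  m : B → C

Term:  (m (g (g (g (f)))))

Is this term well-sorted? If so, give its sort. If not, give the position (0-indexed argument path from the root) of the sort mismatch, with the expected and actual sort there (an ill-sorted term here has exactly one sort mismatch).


well-sorted; sort = C

        (f) : B
      (g (f)) : B
    (g (g (f))) : B
  (g (g (g (f)))) : B
(m (g (g (g (f))))) : C


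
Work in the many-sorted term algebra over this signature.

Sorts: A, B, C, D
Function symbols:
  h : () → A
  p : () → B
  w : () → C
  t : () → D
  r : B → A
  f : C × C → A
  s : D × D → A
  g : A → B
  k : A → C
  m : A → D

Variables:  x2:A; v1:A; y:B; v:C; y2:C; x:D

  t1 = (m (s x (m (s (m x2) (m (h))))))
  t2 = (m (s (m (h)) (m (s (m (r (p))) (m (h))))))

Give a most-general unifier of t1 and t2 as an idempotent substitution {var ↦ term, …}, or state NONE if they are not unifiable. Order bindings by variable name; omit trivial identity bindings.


{x ↦ (m (h)), x2 ↦ (r (p))}


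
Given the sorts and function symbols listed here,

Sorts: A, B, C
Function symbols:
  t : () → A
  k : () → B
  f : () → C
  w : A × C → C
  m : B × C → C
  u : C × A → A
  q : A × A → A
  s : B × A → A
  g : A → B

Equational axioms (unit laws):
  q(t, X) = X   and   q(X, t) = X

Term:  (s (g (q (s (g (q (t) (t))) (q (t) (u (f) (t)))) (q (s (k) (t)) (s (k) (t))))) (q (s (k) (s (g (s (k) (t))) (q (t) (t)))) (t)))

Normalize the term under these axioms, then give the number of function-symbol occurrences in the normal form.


1. (s (g (q (s (g (q (t) (t))) (q (t) (u (f) (t)))) (q (s (k) (t)) (s (k) (t))))) (q (s (k) (s (g (s (k) (t))) (q (t) (t)))) (t)))  →  (s (g (q (s (g (t)) (q (t) (u (f) (t)))) (q (s (k) (t)) (s (k) (t))))) (q (s (k) (s (g (s (k) (t))) (q (t) (t)))) (t)))
2. (s (g (q (s (g (t)) (q (t) (u (f) (t)))) (q (s (k) (t)) (s (k) (t))))) (q (s (k) (s (g (s (k) (t))) (q (t) (t)))) (t)))  →  (s (g (q (s (g (t)) (u (f) (t))) (q (s (k) (t)) (s (k) (t))))) (q (s (k) (s (g (s (k) (t))) (q (t) (t)))) (t)))
3. (s (g (q (s (g (t)) (u (f) (t))) (q (s (k) (t)) (s (k) (t))))) (q (s (k) (s (g (s (k) (t))) (q (t) (t)))) (t)))  →  (s (g (q (s (g (t)) (u (f) (t))) (q (s (k) (t)) (s (k) (t))))) (s (k) (s (g (s (k) (t))) (q (t) (t)))))
4. (s (g (q (s (g (t)) (u (f) (t))) (q (s (k) (t)) (s (k) (t))))) (s (k) (s (g (s (k) (t))) (q (t) (t)))))  →  (s (g (q (s (g (t)) (u (f) (t))) (q (s (k) (t)) (s (k) (t))))) (s (k) (s (g (s (k) (t))) (t))))
normal form: (s (g (q (s (g (t)) (u (f) (t))) (q (s (k) (t)) (s (k) (t))))) (s (k) (s (g (s (k) (t))) (t))))

size = 24


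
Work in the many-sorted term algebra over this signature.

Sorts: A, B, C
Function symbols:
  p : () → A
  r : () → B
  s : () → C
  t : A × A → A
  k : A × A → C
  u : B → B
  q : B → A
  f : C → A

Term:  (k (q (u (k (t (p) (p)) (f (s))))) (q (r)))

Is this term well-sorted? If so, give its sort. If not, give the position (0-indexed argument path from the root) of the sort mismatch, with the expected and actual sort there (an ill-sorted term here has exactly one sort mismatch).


ill-sorted at position [0, 0, 0]: expected B, got C

          (p) : A
          (p) : A
        (t (p) (p)) : A
          (s) : C
        (f (s)) : A
      (k (t (p) (p)) (f (s))) : C
    (u (k (t (p) (p)) (f (s)))) : ✗ arg 0 at [0, 0, 0] has sort C, expected B
    (r) : B
  (q (r)) : A


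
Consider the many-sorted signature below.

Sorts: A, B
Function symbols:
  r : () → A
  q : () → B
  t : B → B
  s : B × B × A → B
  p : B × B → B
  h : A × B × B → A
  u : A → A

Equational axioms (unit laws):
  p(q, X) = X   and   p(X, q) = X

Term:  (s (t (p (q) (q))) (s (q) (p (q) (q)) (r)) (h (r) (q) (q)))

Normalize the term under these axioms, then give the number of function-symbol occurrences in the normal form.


1. (s (t (p (q) (q))) (s (q) (p (q) (q)) (r)) (h (r) (q) (q)))  →  (s (t (q)) (s (q) (p (q) (q)) (r)) (h (r) (q) (q)))
2. (s (t (q)) (s (q) (p (q) (q)) (r)) (h (r) (q) (q)))  →  (s (t (q)) (s (q) (q) (r)) (h (r) (q) (q)))
normal form: (s (t (q)) (s (q) (q) (r)) (h (r) (q) (q)))

size = 11


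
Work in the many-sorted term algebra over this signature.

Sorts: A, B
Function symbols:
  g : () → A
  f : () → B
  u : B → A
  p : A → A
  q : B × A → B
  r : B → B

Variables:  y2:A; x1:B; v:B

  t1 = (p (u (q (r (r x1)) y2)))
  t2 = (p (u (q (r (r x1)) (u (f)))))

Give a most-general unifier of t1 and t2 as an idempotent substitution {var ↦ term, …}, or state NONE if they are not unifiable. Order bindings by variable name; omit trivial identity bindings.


{y2 ↦ (u (f))}


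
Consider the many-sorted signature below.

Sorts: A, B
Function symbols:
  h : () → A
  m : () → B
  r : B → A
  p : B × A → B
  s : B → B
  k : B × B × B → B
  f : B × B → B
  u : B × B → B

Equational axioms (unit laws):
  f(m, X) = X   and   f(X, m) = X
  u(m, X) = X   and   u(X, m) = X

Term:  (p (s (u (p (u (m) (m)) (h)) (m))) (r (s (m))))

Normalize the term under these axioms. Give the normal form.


normal form = (p (s (p (m) (h))) (r (s (m))))

1. (p (s (u (p (u (m) (m)) (h)) (m))) (r (s (m))))  →  (p (s (p (u (m) (m)) (h))) (r (s (m))))
2. (p (s (p (u (m) (m)) (h))) (r (s (m))))  →  (p (s (p (m) (h))) (r (s (m))))


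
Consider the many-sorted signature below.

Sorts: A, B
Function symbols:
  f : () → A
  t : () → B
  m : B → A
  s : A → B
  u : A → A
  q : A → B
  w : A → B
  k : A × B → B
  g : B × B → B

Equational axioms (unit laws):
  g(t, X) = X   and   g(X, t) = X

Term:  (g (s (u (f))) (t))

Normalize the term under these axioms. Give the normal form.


normal form = (s (u (f)))

1. (g (s (u (f))) (t))  →  (s (u (f)))


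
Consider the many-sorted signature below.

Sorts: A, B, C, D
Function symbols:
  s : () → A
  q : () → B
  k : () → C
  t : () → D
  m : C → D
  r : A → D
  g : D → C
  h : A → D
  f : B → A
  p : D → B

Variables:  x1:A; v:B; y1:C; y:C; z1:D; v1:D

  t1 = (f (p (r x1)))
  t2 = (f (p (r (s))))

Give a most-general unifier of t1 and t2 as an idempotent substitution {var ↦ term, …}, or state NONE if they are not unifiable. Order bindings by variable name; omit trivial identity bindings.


{x1 ↦ (s)}


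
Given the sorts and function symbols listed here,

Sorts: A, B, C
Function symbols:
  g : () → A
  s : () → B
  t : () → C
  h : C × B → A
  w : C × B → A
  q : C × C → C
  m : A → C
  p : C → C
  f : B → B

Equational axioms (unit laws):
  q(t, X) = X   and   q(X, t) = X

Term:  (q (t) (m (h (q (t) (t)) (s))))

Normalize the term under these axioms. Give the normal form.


normal form = (m (h (t) (s)))

1. (q (t) (m (h (q (t) (t)) (s))))  →  (m (h (q (t) (t)) (s)))
2. (m (h (q (t) (t)) (s)))  →  (m (h (t) (s)))


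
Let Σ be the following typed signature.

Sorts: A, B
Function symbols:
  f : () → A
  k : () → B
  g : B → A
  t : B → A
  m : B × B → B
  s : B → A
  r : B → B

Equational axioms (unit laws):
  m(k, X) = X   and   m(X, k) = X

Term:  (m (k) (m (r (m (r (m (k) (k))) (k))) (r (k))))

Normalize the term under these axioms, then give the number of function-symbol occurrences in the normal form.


1. (m (k) (m (r (m (r (m (k) (k))) (k))) (r (k))))  →  (m (r (m (r (m (k) (k))) (k))) (r (k)))
2. (m (r (m (r (m (k) (k))) (k))) (r (k)))  →  (m (r (r (m (k) (k)))) (r (k)))
3. (m (r (r (m (k) (k)))) (r (k)))  →  (m (r (r (k))) (r (k)))
normal form: (m (r (r (k))) (r (k)))

size = 6


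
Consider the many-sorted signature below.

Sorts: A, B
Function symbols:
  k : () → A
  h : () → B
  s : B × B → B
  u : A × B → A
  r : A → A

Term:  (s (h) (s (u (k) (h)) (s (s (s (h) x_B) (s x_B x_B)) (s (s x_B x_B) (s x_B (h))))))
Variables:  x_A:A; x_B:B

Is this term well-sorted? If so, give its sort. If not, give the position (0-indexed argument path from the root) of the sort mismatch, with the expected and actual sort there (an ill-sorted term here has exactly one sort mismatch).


ill-sorted at position [1, 0]: expected B, got A

  (h) : B
      (k) : A
      (h) : B
    (u (k) (h)) : A
          (h) : B
          x_B : B
        (s (h) x_B) : B
          x_B : B
          x_B : B
        (s x_B x_B) : B
      (s (s (h) x_B) (s x_B x_B)) : B
          x_B : B
          x_B : B
        (s x_B x_B) : B
          x_B : B
          (h) : B
        (s x_B (h)) : B
      (s (s x_B x_B) (s x_B (h))) : B
    (s (s (s (h) x_B) (s x_B x_B)) (s (s x_B x_B) (s x_B (h)))) : B
  (s (u (k) (h)) (s (s (s (h) x_B) (s x_B x_B)) (s (s x_B x_B) (s x_B (h))))) : ✗ arg 0 at [1, 0] has sort A, expected B


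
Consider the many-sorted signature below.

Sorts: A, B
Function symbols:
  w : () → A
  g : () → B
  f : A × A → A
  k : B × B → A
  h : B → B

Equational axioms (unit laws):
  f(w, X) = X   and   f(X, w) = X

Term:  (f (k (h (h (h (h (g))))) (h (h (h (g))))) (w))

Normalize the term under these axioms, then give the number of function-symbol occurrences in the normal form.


1. (f (k (h (h (h (h (g))))) (h (h (h (g))))) (w))  →  (k (h (h (h (h (g))))) (h (h (h (g)))))
normal form: (k (h (h (h (h (g))))) (h (h (h (g)))))

size = 10


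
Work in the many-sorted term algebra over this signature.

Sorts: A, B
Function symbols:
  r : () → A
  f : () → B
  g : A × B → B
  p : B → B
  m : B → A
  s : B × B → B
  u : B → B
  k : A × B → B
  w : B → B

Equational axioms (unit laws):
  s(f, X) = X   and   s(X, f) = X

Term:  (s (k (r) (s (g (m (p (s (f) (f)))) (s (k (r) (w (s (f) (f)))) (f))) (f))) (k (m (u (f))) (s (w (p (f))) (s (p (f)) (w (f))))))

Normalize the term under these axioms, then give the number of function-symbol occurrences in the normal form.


size = 24

1. (s (k (r) (s (g (m (p (s (f) (f)))) (s (k (r) (w (s (f) (f)))) (f))) (f))) (k (m (u (f))) (s (w (p (f))) (s (p (f)) (w (f))))))  →  (s (k (r) (g (m (p (s (f) (f)))) (s (k (r) (w (s (f) (f)))) (f)))) (k (m (u (f))) (s (w (p (f))) (s (p (f)) (w (f))))))
2. (s (k (r) (g (m (p (s (f) (f)))) (s (k (r) (w (s (f) (f)))) (f)))) (k (m (u (f))) (s (w (p (f))) (s (p (f)) (w (f))))))  →  (s (k (r) (g (m (p (f))) (s (k (r) (w (s (f) (f)))) (f)))) (k (m (u (f))) (s (w (p (f))) (s (p (f)) (w (f))))))
3. (s (k (r) (g (m (p (f))) (s (k (r) (w (s (f) (f)))) (f)))) (k (m (u (f))) (s (w (p (f))) (s (p (f)) (w (f))))))  →  (s (k (r) (g (m (p (f))) (k (r) (w (s (f) (f)))))) (k (m (u (f))) (s (w (p (f))) (s (p (f)) (w (f))))))
4. (s (k (r) (g (m (p (f))) (k (r) (w (s (f) (f)))))) (k (m (u (f))) (s (w (p (f))) (s (p (f)) (w (f))))))  →  (s (k (r) (g (m (p (f))) (k (r) (w (f))))) (k (m (u (f))) (s (w (p (f))) (s (p (f)) (w (f))))))
normal form: (s (k (r) (g (m (p (f))) (k (r) (w (f))))) (k (m (u (f))) (s (w (p (f))) (s (p (f)) (w (f))))))


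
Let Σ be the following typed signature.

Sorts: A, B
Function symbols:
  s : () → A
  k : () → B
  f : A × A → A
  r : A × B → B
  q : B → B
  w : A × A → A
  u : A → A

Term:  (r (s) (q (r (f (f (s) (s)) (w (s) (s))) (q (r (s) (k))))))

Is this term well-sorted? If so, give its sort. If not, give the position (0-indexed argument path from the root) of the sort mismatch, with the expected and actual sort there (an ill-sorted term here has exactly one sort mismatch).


  (s) : A
          (s) : A
          (s) : A
        (f (s) (s)) : A
          (s) : A
          (s) : A
        (w (s) (s)) : A
      (f (f (s) (s)) (w (s) (s))) : A
          (s) : A
          (k) : B
        (r (s) (k)) : B
      (q (r (s) (k))) : B
    (r (f (f (s) (s)) (w (s) (s))) (q (r (s) (k)))) : B
  (q (r (f (f (s) (s)) (w (s) (s))) (q (r (s) (k))))) : B
(r (s) (q (r (f (f (s) (s)) (w (s) (s))) (q (r (s) (k)))))) : B

well-sorted; sort = B


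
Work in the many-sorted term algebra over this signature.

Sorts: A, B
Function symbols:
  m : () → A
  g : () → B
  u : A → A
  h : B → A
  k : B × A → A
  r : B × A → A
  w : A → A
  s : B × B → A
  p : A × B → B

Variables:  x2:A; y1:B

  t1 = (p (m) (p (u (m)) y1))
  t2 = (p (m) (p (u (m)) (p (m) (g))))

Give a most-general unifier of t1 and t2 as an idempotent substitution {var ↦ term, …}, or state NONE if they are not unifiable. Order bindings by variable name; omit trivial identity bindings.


{y1 ↦ (p (m) (g))}


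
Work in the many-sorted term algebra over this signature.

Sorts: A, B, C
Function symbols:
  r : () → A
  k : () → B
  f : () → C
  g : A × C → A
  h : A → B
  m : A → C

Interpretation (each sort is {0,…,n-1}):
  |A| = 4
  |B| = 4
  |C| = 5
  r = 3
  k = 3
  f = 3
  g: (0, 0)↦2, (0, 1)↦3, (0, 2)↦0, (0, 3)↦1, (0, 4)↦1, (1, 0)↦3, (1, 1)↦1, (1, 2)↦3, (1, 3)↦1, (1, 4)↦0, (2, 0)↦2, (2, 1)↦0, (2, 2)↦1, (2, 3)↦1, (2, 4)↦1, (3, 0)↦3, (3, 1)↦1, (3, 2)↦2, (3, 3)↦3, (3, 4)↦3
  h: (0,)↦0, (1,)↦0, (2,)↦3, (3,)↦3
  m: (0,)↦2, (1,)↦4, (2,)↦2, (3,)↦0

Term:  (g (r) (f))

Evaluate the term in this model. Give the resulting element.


value = 3

  r = 3
  f = 3
  (g (r) (f)) = g(3, 3) = 3


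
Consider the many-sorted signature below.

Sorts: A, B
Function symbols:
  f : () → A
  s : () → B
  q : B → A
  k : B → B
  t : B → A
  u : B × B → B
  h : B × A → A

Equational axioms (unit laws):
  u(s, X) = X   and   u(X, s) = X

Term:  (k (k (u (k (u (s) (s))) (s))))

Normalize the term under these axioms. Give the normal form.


1. (k (k (u (k (u (s) (s))) (s))))  →  (k (k (k (u (s) (s)))))
2. (k (k (k (u (s) (s)))))  →  (k (k (k (s))))

normal form = (k (k (k (s))))


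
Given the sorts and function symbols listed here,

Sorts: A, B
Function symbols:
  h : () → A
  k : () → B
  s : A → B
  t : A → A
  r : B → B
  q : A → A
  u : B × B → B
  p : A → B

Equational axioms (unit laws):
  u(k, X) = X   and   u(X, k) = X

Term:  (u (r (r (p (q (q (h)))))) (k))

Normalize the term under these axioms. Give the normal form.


normal form = (r (r (p (q (q (h))))))

1. (u (r (r (p (q (q (h)))))) (k))  →  (r (r (p (q (q (h))))))


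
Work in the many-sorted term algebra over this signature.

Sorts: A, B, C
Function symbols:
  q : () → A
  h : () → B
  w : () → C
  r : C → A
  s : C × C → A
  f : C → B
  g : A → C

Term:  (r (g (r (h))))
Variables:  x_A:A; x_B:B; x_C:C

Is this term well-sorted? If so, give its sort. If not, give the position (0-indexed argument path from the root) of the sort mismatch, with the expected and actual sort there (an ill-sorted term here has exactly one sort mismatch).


      (h) : B
    (r (h)) : ✗ arg 0 at [0, 0, 0] has sort B, expected C

ill-sorted at position [0, 0, 0]: expected C, got B


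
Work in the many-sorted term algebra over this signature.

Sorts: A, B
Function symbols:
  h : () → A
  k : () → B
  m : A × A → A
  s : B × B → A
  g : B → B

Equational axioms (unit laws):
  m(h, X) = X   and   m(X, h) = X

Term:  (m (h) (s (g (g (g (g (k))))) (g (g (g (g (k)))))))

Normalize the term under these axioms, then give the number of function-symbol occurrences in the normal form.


1. (m (h) (s (g (g (g (g (k))))) (g (g (g (g (k)))))))  →  (s (g (g (g (g (k))))) (g (g (g (g (k))))))
normal form: (s (g (g (g (g (k))))) (g (g (g (g (k))))))

size = 11


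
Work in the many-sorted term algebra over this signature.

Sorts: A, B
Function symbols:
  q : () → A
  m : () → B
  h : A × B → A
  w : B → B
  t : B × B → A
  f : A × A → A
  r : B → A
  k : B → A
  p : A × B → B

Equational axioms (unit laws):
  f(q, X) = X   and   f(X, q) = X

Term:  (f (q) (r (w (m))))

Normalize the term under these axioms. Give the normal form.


1. (f (q) (r (w (m))))  →  (r (w (m)))

normal form = (r (w (m)))


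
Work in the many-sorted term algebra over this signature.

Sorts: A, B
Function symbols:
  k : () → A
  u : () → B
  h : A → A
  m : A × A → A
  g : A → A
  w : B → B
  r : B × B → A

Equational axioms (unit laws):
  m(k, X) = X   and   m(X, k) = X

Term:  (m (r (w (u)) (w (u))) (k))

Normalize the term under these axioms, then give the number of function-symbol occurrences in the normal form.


1. (m (r (w (u)) (w (u))) (k))  →  (r (w (u)) (w (u)))
normal form: (r (w (u)) (w (u)))

size = 5


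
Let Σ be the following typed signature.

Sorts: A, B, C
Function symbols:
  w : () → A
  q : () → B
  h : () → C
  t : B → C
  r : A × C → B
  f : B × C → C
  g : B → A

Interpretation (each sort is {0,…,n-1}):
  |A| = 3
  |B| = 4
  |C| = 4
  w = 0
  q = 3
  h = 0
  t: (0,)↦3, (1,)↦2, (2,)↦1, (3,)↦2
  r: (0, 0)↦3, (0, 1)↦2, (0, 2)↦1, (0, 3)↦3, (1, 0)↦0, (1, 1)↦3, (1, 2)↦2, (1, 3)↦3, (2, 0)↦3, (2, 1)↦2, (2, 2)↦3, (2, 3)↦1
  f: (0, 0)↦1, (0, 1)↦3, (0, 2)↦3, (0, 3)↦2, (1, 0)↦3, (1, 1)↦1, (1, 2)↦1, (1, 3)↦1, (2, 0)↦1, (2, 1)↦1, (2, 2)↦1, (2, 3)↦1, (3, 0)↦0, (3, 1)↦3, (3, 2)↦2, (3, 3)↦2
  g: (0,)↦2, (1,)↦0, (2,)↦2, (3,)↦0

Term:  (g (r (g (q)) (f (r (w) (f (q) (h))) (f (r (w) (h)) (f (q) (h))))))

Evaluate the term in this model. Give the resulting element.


value = 0

  q = 3
  (g (q)) = g(3,) = 0
  w = 0
  q = 3
  h = 0
  (f (q) (h)) = f(3, 0) = 0
  (r (w) (f (q) (h))) = r(0, 0) = 3
  w = 0
  h = 0
  (r (w) (h)) = r(0, 0) = 3
  q = 3
  h = 0
  (f (q) (h)) = f(3, 0) = 0
  (f (r (w) (h)) (f (q) (h))) = f(3, 0) = 0
  (f (r (w) (f (q) (h))) (f (r (w) (h)) (f (q) (h)))) = f(3, 0) = 0
  (r (g (q)) (f (r (w) (f (q) (h))) (f (r (w) (h)) (f (q) (h))))) = r(0, 0) = 3
  (g (r (g (q)) (f (r (w) (f (q) (h))) (f (r (w) (h)) (f (q) (h)))))) = g(3,) = 0


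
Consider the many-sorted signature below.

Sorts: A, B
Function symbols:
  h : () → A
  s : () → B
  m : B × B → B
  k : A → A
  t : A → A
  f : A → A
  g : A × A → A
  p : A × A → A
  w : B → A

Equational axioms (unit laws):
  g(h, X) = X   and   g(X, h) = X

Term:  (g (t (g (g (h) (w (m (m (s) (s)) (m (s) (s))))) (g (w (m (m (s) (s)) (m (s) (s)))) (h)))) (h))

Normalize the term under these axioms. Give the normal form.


1. (g (t (g (g (h) (w (m (m (s) (s)) (m (s) (s))))) (g (w (m (m (s) (s)) (m (s) (s)))) (h)))) (h))  →  (t (g (g (h) (w (m (m (s) (s)) (m (s) (s))))) (g (w (m (m (s) (s)) (m (s) (s)))) (h))))
2. (t (g (g (h) (w (m (m (s) (s)) (m (s) (s))))) (g (w (m (m (s) (s)) (m (s) (s)))) (h))))  →  (t (g (w (m (m (s) (s)) (m (s) (s)))) (g (w (m (m (s) (s)) (m (s) (s)))) (h))))
3. (t (g (w (m (m (s) (s)) (m (s) (s)))) (g (w (m (m (s) (s)) (m (s) (s)))) (h))))  →  (t (g (w (m (m (s) (s)) (m (s) (s)))) (w (m (m (s) (s)) (m (s) (s))))))

normal form = (t (g (w (m (m (s) (s)) (m (s) (s)))) (w (m (m (s) (s)) (m (s) (s))))))


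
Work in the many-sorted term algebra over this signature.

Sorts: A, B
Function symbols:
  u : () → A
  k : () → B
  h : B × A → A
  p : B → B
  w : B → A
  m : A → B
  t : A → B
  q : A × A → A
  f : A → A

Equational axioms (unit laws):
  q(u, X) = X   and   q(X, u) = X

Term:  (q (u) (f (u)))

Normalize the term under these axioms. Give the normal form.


1. (q (u) (f (u)))  →  (f (u))

normal form = (f (u))


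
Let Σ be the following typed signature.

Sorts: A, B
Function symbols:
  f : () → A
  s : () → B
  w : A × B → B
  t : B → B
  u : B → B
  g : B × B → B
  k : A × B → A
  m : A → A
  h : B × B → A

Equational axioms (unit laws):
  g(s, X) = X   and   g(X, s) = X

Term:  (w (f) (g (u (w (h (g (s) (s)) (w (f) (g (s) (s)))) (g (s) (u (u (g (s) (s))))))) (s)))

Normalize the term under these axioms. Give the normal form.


1. (w (f) (g (u (w (h (g (s) (s)) (w (f) (g (s) (s)))) (g (s) (u (u (g (s) (s))))))) (s)))  →  (w (f) (u (w (h (g (s) (s)) (w (f) (g (s) (s)))) (g (s) (u (u (g (s) (s))))))))
2. (w (f) (u (w (h (g (s) (s)) (w (f) (g (s) (s)))) (g (s) (u (u (g (s) (s))))))))  →  (w (f) (u (w (h (s) (w (f) (g (s) (s)))) (g (s) (u (u (g (s) (s))))))))
3. (w (f) (u (w (h (s) (w (f) (g (s) (s)))) (g (s) (u (u (g (s) (s))))))))  →  (w (f) (u (w (h (s) (w (f) (s))) (g (s) (u (u (g (s) (s))))))))
4. (w (f) (u (w (h (s) (w (f) (s))) (g (s) (u (u (g (s) (s))))))))  →  (w (f) (u (w (h (s) (w (f) (s))) (u (u (g (s) (s)))))))
5. (w (f) (u (w (h (s) (w (f) (s))) (u (u (g (s) (s)))))))  →  (w (f) (u (w (h (s) (w (f) (s))) (u (u (s))))))

normal form = (w (f) (u (w (h (s) (w (f) (s))) (u (u (s))))))


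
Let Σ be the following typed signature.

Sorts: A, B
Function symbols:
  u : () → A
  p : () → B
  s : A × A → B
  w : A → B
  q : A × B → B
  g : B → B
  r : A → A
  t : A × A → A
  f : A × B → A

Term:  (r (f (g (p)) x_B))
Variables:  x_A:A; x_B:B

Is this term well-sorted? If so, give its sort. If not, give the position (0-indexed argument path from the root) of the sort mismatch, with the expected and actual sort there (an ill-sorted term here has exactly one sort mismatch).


ill-sorted at position [0, 0]: expected A, got B

      (p) : B
    (g (p)) : B
    x_B : B
  (f (g (p)) x_B) : ✗ arg 0 at [0, 0] has sort B, expected A


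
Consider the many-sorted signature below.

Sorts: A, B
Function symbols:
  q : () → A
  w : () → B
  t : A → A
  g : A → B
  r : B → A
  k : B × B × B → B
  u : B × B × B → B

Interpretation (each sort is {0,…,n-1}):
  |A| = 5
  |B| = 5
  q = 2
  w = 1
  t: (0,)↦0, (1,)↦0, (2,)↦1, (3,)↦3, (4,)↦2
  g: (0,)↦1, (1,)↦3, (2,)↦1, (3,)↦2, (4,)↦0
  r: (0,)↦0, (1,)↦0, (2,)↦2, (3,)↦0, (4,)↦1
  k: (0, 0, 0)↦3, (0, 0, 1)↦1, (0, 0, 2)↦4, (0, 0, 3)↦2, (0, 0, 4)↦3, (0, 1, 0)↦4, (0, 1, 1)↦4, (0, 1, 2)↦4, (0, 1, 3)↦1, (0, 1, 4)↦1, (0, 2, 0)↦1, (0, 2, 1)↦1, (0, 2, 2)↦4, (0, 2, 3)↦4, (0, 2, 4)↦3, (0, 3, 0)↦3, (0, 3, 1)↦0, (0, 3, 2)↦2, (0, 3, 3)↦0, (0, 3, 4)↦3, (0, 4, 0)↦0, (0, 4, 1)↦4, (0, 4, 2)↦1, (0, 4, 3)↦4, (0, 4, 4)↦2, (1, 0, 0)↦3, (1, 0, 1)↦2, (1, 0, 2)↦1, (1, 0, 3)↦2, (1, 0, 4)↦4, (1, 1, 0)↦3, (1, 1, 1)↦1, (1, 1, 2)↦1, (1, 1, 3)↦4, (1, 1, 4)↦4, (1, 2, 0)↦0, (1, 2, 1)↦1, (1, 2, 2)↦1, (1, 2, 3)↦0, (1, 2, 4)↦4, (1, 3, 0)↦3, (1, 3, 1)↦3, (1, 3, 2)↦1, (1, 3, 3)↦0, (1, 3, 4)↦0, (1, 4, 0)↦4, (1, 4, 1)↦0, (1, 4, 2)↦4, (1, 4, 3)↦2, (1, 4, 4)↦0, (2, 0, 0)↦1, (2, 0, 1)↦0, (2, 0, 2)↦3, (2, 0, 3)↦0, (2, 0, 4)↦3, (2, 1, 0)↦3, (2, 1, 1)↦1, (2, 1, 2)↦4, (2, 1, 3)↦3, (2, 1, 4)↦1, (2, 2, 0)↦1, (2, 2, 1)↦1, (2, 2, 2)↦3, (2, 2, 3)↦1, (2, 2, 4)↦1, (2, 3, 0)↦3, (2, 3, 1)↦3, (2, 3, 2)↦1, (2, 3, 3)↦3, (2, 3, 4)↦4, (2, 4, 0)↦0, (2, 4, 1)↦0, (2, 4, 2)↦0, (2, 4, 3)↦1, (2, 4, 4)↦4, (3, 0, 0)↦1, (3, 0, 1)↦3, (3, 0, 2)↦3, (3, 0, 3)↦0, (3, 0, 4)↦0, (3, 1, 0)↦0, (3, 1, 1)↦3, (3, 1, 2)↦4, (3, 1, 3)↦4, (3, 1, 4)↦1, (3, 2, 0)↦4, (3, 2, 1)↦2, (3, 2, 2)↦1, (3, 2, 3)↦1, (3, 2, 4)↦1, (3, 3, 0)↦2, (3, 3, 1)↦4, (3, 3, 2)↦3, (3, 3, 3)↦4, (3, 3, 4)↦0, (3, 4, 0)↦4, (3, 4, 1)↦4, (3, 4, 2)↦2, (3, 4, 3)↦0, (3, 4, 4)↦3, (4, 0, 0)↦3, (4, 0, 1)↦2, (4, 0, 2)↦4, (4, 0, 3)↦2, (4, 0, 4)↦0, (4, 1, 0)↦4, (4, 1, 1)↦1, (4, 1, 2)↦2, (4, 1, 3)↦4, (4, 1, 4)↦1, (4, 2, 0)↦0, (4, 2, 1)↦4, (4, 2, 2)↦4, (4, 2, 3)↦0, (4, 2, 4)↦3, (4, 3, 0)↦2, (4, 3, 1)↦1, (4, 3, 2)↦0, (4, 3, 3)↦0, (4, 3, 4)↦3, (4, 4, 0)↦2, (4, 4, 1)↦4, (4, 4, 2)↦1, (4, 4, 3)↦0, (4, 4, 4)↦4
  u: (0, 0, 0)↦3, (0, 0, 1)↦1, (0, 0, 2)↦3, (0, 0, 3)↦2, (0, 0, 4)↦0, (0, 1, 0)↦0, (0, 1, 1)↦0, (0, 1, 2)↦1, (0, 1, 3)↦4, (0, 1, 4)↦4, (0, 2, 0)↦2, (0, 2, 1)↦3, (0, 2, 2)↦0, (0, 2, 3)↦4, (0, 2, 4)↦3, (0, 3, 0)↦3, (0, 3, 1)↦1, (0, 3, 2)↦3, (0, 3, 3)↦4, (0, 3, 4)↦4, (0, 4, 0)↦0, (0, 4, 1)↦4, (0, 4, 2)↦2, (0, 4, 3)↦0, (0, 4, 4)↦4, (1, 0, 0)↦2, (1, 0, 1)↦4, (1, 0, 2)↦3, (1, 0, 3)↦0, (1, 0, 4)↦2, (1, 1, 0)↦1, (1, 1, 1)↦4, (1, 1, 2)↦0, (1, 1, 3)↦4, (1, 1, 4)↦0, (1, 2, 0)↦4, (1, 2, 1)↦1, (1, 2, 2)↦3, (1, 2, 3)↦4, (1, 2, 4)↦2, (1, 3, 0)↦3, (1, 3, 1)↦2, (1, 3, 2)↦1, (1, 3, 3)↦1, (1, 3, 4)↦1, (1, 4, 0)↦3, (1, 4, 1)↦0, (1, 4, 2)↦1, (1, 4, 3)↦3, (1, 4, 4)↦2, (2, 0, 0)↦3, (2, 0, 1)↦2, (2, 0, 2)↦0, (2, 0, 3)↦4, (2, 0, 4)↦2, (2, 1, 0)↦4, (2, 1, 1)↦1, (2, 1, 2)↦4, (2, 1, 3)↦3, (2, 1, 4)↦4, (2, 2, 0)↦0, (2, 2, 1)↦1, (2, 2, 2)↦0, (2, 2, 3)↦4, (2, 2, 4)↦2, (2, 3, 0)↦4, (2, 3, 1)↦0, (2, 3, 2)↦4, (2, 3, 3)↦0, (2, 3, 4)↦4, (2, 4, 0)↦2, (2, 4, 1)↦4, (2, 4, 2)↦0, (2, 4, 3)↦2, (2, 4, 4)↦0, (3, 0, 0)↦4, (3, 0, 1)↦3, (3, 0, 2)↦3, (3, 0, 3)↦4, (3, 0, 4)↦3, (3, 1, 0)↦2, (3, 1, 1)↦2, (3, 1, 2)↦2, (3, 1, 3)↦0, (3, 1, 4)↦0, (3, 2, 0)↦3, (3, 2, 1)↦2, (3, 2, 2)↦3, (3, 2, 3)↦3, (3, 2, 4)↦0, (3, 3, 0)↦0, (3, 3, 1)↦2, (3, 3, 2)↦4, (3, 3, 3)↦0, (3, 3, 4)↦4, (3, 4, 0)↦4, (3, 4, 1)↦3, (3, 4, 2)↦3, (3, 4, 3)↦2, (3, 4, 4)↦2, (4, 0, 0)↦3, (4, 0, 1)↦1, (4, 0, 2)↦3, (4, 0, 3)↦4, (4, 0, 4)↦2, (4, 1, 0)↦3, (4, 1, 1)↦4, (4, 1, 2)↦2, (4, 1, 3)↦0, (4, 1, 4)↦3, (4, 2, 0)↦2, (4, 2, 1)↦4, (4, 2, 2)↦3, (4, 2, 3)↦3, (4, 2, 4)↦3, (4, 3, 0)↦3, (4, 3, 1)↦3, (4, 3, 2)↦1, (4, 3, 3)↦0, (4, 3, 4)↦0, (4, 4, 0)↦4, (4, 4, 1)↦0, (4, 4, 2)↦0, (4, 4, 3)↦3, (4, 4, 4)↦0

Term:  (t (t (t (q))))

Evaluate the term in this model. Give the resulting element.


value = 0

  q = 2
  (t (q)) = t(2,) = 1
  (t (t (q))) = t(1,) = 0
  (t (t (t (q)))) = t(0,) = 0


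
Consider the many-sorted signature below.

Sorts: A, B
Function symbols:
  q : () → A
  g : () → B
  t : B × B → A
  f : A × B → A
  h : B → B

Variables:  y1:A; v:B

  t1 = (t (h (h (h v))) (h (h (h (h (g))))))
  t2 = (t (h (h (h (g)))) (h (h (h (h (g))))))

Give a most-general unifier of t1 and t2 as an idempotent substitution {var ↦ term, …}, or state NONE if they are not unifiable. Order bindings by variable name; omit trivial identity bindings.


{v ↦ (g)}


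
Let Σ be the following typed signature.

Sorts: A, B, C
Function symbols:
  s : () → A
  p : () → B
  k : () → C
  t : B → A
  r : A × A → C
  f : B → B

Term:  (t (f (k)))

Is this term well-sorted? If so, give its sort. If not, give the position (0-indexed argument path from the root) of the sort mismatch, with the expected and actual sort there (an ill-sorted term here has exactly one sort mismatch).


    (k) : C
  (f (k)) : ✗ arg 0 at [0, 0] has sort C, expected B

ill-sorted at position [0, 0]: expected B, got C


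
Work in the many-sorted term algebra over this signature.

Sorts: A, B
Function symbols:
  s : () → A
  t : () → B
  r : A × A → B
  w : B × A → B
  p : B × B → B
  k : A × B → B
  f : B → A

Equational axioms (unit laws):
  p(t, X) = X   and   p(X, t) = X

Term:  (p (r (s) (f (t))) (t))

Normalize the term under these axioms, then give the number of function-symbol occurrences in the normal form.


size = 4

1. (p (r (s) (f (t))) (t))  →  (r (s) (f (t)))
normal form: (r (s) (f (t)))


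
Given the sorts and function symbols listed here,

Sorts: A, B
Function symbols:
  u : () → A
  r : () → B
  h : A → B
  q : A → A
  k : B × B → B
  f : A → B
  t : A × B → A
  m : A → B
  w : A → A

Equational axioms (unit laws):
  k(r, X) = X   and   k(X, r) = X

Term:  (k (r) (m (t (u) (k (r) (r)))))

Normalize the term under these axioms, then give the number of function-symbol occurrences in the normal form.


size = 4

1. (k (r) (m (t (u) (k (r) (r)))))  →  (m (t (u) (k (r) (r))))
2. (m (t (u) (k (r) (r))))  →  (m (t (u) (r)))
normal form: (m (t (u) (r)))


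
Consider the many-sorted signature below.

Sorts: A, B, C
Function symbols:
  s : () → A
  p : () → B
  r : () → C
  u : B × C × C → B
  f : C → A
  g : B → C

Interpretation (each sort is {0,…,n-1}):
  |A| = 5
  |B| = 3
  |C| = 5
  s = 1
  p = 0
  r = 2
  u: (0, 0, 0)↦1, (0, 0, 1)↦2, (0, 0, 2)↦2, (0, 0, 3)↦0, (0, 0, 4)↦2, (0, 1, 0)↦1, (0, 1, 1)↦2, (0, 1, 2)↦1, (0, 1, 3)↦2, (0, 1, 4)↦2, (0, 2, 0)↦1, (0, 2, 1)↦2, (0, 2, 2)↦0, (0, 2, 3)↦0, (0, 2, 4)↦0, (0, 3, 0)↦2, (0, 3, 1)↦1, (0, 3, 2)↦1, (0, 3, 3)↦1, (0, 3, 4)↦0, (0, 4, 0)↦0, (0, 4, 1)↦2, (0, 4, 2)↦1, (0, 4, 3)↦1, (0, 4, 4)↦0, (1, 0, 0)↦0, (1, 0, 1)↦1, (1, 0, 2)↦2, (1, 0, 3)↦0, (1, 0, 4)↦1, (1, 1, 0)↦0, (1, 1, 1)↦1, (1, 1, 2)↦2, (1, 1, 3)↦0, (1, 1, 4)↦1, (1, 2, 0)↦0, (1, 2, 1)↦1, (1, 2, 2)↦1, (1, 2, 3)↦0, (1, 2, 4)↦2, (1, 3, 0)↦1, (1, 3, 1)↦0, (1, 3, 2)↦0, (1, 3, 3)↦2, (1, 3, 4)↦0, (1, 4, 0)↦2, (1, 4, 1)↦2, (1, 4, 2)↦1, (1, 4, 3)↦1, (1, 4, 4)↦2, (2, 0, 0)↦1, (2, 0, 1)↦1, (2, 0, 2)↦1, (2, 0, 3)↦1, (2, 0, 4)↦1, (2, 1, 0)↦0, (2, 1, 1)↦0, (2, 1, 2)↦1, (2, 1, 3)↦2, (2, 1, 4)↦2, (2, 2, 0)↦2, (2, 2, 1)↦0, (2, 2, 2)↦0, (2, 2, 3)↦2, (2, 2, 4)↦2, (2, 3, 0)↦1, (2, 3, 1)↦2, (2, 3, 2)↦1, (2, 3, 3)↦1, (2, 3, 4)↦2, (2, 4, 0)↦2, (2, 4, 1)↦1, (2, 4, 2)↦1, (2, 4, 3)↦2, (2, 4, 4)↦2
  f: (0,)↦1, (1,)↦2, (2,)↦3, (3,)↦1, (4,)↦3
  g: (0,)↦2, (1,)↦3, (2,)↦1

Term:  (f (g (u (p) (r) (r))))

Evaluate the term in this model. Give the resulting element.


value = 3

  p = 0
  r = 2
  r = 2
  (u (p) (r) (r)) = u(0, 2, 2) = 0
  (g (u (p) (r) (r))) = g(0,) = 2
  (f (g (u (p) (r) (r)))) = f(2,) = 3
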